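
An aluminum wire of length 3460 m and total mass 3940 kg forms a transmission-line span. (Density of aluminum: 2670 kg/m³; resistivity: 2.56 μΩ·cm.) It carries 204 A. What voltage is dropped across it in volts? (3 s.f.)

ρ = 2.56 μΩ·cm = 2.56×10^-8 Ω·m
A = m/(density·L) = 3940/(2670×3460) = 4.2649e-04 m²
R = ρL/A = (2.56×10^-8)(3460)/(4.2649e-04) = 0.2077 Ω
V = IR = 204 × 0.2077 = 42.4 V

42.4 V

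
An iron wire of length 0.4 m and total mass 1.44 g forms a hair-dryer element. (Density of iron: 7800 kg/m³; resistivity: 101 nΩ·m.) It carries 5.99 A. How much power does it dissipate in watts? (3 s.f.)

ρ = 101 nΩ·m = 1.01×10^-7 Ω·m
A = m/(density·L) = 0.00144/(7800×0.4) = 4.6154e-07 m²
R = ρL/A = (1.01×10^-7)(0.4)/(4.6154e-07) = 0.08753 Ω
P = I²R = (5.99)² × 0.08753 = 3.14 W

3.14 W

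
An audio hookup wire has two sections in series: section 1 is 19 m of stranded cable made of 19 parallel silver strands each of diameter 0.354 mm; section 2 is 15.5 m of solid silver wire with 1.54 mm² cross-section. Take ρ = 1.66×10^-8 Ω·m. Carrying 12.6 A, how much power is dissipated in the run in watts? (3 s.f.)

53.3 W

Section 1: A_strand = π(1.7700e-04)² = 9.842e-08 m²; R₁ = ρL/(N·A_s) = (1.66×10^-8)(19)/(19×9.842e-08) = 0.1687 Ω
Section 2: A = 1.54 mm² = 1.540e-06 m²
R₂ = (1.66×10^-8)(15.5)/(1.540e-06) = 0.1671 Ω
R = R₁ + R₂ = 0.3357 Ω
P = I²R = (12.6)² × 0.3357 = 53.3 W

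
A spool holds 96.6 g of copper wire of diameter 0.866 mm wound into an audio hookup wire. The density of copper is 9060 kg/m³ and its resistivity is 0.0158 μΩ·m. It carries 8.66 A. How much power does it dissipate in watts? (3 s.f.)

36.4 W

ρ = 0.0158 μΩ·m = 1.58×10^-8 Ω·m
A = π(d/2)² = π(4.3300e-04 m)² = 5.8901e-07 m²
L = m/(density·A) = 0.0966/(9060×5.8901e-07) = 18.1 m
R = ρL/A = (1.58×10^-8)(18.1)/(5.8901e-07) = 0.4856 Ω
P = I²R = (8.66)² × 0.4856 = 36.4 W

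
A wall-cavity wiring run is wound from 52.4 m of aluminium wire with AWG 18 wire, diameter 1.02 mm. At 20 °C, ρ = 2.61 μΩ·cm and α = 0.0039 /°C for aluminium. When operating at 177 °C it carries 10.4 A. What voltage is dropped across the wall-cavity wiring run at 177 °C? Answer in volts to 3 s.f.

ρ = 2.61 μΩ·cm = 2.61×10^-8 Ω·m
A = π(1.02/2 mm)² = π(5.1000e-04 m)² = 8.171e-07 m²
R₍20₎ = ρL/A = (2.61×10^-8)(52.4)/(8.171e-07) = 1.674 Ω
R₍177₎ = R₍20₎(1 + αΔT) = 1.674 × (1 + 0.0039×157) = 2.699 Ω
V = IR = 10.4 × 2.699 = 28.1 V

28.1 V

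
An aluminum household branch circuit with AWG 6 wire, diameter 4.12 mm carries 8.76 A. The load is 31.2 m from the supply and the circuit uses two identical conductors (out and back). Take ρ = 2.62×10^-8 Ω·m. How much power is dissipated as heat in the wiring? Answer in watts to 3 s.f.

9.41 W

A = π(4.12/2 mm)² = π(2.0600e-03 m)² = 1.333e-05 m²
Total conductor length (both ways) L = 2 × 31.2 = 62.4 m
R = ρL/A = (2.62×10^-8)(62.4)/(1.333e-05) = 0.1226 Ω
P = I²R = (8.76)² × 0.1226 = 9.41 W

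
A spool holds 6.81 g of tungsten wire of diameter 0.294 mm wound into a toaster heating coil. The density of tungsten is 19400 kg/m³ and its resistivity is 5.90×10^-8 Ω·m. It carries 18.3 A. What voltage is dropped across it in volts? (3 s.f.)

A = π(d/2)² = π(1.4700e-04 m)² = 6.7887e-08 m²
L = m/(density·A) = 0.00681/(19400×6.7887e-08) = 5.171 m
R = ρL/A = (5.90×10^-8)(5.171)/(6.7887e-08) = 4.494 Ω
V = IR = 18.3 × 4.494 = 82.2 V

82.2 V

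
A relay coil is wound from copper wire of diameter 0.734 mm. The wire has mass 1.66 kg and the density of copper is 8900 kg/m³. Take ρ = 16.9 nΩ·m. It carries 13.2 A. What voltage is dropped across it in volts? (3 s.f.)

232 V

ρ = 16.9 nΩ·m = 1.69×10^-8 Ω·m
A = π(d/2)² = π(3.6700e-04 m)² = 4.2314e-07 m²
L = m/(density·A) = 1.66/(8900×4.2314e-07) = 440.8 m
R = ρL/A = (1.69×10^-8)(440.8)/(4.2314e-07) = 17.61 Ω
V = IR = 13.2 × 17.61 = 232 V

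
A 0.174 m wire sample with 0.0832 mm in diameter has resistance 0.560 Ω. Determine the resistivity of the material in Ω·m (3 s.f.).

1.75×10^-8 Ω·m

A = π(d/2)² = π(4.1600e-05 m)² = 5.437e-09 m²
ρ = RA/L = (0.56)(5.437e-09)/(0.174) = 1.75×10^-8 Ω·m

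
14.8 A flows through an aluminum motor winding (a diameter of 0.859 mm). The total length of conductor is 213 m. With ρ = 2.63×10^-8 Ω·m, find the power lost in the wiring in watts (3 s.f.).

2120 W

A = π(d/2)² = π(4.2950e-04 m)² = 5.795e-07 m²
R = ρL/A = (2.63×10^-8)(213)/(5.795e-07) = 9.666 Ω
P = I²R = (14.8)² × 9.666 = 2120 W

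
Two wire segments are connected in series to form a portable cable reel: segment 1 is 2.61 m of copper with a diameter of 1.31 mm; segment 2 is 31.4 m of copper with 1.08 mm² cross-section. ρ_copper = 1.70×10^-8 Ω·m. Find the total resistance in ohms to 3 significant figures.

0.527 Ω

Segment 1: A = π(d/2)² = π(6.5500e-04 m)² = 1.348e-06 m²
R₁ = ρL/A = (1.70×10^-8)(2.61)/(1.348e-06) = 0.03292 Ω
Segment 2: A = 1.08 mm² = 1.080e-06 m²
R₂ = (1.70×10^-8)(31.4)/(1.080e-06) = 0.4943 Ω
R = R₁ + R₂ = 0.527 Ω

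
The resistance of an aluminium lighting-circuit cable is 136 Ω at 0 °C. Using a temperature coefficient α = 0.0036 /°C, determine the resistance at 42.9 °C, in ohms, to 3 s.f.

157 Ω

ΔT = 42.9 − 0 = 42.9 °C
R = R₀(1 + αΔT) = 136 × (1 + 0.0036×42.9) = 136 × 1.154 = 157 Ω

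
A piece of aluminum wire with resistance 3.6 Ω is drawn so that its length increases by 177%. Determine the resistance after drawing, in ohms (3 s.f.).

k = 1 + 177/100 = 2.77; volume constant ⇒ A' = A/k, so R' = k²R.
R' = 7.673 × 3.6 = 27.6 Ω

27.6 Ω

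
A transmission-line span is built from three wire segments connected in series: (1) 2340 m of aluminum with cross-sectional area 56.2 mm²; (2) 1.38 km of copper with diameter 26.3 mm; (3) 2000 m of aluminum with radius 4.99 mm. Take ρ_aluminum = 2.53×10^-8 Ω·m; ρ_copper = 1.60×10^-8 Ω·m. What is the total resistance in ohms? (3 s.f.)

1.74 Ω

Seg 1: A = 56.2 mm² = 5.620e-05 m²
R_1 = (2.53×10^-8)(2340)/(5.620e-05) = 1.053 Ω
Seg 2: A = π(d/2)² = π(1.3150e-02 m)² = 5.433e-04 m²
R_2 = (1.60×10^-8)(1380)/(5.433e-04) = 0.04064 Ω
Seg 3: A = πr² = π(4.9900e-03 m)² = 7.823e-05 m²
R_3 = (2.53×10^-8)(2000)/(7.823e-05) = 0.6468 Ω
R_total = R_1 + R_2 + R_3 = 1.74 Ω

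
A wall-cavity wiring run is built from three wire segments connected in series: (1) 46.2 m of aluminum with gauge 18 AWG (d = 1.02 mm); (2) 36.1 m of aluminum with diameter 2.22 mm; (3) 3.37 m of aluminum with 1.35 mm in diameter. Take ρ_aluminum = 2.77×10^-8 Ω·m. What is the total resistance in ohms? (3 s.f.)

Seg 1: A = π(1.02/2 mm)² = π(5.1000e-04 m)² = 8.171e-07 m²
R_1 = (2.77×10^-8)(46.2)/(8.171e-07) = 1.566 Ω
Seg 2: A = π(d/2)² = π(1.1100e-03 m)² = 3.871e-06 m²
R_2 = (2.77×10^-8)(36.1)/(3.871e-06) = 0.2583 Ω
Seg 3: A = π(d/2)² = π(6.7500e-04 m)² = 1.431e-06 m²
R_3 = (2.77×10^-8)(3.37)/(1.431e-06) = 0.06522 Ω
R_total = R_1 + R_2 + R_3 = 1.89 Ω

1.89 Ω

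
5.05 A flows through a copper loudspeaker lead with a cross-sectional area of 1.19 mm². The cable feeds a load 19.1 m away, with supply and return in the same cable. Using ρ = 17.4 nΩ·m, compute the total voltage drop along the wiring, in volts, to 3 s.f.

ρ = 17.4 nΩ·m = 1.74×10^-8 Ω·m
A = 1.19 mm² = 1.190e-06 m²
Total conductor length (both ways) L = 2 × 19.1 = 38.2 m
R = ρL/A = (1.74×10^-8)(38.2)/(1.190e-06) = 0.5586 Ω
V = IR = 5.05 × 0.5586 = 2.82 V

2.82 V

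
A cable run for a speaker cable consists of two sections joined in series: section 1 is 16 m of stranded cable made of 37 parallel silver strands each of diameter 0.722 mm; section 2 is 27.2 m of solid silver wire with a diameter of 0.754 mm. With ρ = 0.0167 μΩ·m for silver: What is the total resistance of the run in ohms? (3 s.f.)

1.03 Ω

ρ = 0.0167 μΩ·m = 1.67×10^-8 Ω·m
Section 1: A_strand = π(3.6100e-04)² = 4.094e-07 m²; R₁ = ρL/(N·A_s) = (1.67×10^-8)(16)/(37×4.094e-07) = 0.01764 Ω
Section 2: A = π(d/2)² = π(3.7700e-04 m)² = 4.465e-07 m²
R₂ = (1.67×10^-8)(27.2)/(4.465e-07) = 1.017 Ω
R = R₁ + R₂ = 1.03 Ω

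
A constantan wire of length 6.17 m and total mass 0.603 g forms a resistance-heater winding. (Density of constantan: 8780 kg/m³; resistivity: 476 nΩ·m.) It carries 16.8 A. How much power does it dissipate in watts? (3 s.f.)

74500 W

ρ = 476 nΩ·m = 4.76×10^-7 Ω·m
A = m/(density·L) = 6.030×10^-4/(8780×6.17) = 1.1131e-08 m²
R = ρL/A = (4.76×10^-7)(6.17)/(1.1131e-08) = 263.8 Ω
P = I²R = (16.8)² × 263.8 = 74500 W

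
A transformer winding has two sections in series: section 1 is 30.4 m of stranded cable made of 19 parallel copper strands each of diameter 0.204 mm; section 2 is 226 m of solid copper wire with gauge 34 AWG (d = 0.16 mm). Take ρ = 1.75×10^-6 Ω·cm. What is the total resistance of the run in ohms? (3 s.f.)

ρ = 1.75×10^-6 Ω·cm = 1.75×10^-8 Ω·m
Section 1: A_strand = π(1.0200e-04)² = 3.269e-08 m²; R₁ = ρL/(N·A_s) = (1.75×10^-8)(30.4)/(19×3.269e-08) = 0.8567 Ω
Section 2: A = π(0.16/2 mm)² = π(8.0000e-05 m)² = 2.011e-08 m²
R₂ = (1.75×10^-8)(226)/(2.011e-08) = 196.7 Ω
R = R₁ + R₂ = 198 Ω

198 Ω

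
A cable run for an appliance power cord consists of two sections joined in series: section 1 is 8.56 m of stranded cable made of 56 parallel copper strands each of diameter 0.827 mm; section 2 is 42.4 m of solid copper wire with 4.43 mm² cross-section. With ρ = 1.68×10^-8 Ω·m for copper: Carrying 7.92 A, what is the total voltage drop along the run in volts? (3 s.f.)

1.31 V

Section 1: A_strand = π(4.1350e-04)² = 5.372e-07 m²; R₁ = ρL/(N·A_s) = (1.68×10^-8)(8.56)/(56×5.372e-07) = 0.004781 Ω
Section 2: A = 4.43 mm² = 4.430e-06 m²
R₂ = (1.68×10^-8)(42.4)/(4.430e-06) = 0.1608 Ω
R = R₁ + R₂ = 0.1656 Ω
V = IR = 7.92 × 0.1656 = 1.31 V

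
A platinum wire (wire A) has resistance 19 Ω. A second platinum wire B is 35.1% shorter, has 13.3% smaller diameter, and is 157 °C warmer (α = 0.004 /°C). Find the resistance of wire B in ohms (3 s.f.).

26.7 Ω

R ∝ ρL/d² with ρ ∝ (1+αΔT), so R_B/R_A = (1 − 35.1/100) × (1 − 13.3/100)⁻² × (1 + 0.004×157)
= 0.649 × 1.33 × 1.628 = 1.406
R_B = 1.406 × 19 = 26.7 Ω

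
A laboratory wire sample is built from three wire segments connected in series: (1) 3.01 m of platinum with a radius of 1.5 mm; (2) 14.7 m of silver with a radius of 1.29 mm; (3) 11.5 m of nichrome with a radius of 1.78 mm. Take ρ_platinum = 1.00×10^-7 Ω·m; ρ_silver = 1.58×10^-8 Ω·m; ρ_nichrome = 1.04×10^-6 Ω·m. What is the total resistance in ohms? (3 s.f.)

1.29 Ω

Seg 1: A = πr² = π(1.5000e-03 m)² = 7.069e-06 m²
R_1 = (1.00×10^-7)(3.01)/(7.069e-06) = 0.04258 Ω
Seg 2: A = πr² = π(1.2900e-03 m)² = 5.228e-06 m²
R_2 = (1.58×10^-8)(14.7)/(5.228e-06) = 0.04443 Ω
Seg 3: A = πr² = π(1.7800e-03 m)² = 9.954e-06 m²
R_3 = (1.04×10^-6)(11.5)/(9.954e-06) = 1.202 Ω
R_total = R_1 + R_2 + R_3 = 1.29 Ω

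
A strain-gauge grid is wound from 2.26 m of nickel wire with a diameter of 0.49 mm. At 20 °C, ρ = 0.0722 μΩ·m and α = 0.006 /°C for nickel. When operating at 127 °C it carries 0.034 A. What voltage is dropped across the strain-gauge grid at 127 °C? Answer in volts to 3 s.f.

0.0483 V

ρ = 0.0722 μΩ·m = 7.22×10^-8 Ω·m
A = π(d/2)² = π(2.4500e-04 m)² = 1.886e-07 m²
R₍20₎ = ρL/A = (7.22×10^-8)(2.26)/(1.886e-07) = 0.8653 Ω
R₍127₎ = R₍20₎(1 + αΔT) = 0.8653 × (1 + 0.006×107) = 1.421 Ω
V = IR = 0.034 × 1.421 = 0.0483 V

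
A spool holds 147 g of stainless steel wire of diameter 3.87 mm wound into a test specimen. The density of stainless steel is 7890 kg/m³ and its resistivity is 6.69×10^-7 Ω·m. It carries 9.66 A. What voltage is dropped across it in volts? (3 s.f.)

A = π(d/2)² = π(1.9350e-03 m)² = 1.1763e-05 m²
L = m/(density·A) = 0.147/(7890×1.1763e-05) = 1.584 m
R = ρL/A = (6.69×10^-7)(1.584)/(1.1763e-05) = 0.09008 Ω
V = IR = 9.66 × 0.09008 = 0.870 V

0.870 V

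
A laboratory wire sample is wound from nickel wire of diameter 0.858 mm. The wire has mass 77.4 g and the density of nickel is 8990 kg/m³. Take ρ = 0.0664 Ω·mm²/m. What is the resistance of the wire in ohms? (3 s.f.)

ρ = 0.0664 Ω·mm²/m = 6.64×10^-8 Ω·m
A = π(d/2)² = π(4.2900e-04 m)² = 5.7818e-07 m²
L = m/(density·A) = 0.0774/(8990×5.7818e-07) = 14.89 m
R = ρL/A = (6.64×10^-8)(14.89)/(5.7818e-07) = 1.71 Ω

1.71 Ω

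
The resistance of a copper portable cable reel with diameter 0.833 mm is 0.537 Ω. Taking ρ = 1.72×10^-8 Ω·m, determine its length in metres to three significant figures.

17.0 m

A = π(d/2)² = π(4.1650e-04 m)² = 5.450e-07 m²
L = RA/ρ = (0.537)(5.450e-07)/(1.72×10^-8) = 17.0 m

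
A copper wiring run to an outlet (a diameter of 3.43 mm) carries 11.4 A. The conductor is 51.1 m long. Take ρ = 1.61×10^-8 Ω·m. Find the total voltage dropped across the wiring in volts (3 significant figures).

A = π(d/2)² = π(1.7150e-03 m)² = 9.240e-06 m²
R = ρL/A = (1.61×10^-8)(51.1)/(9.240e-06) = 0.08904 Ω
V = IR = 11.4 × 0.08904 = 1.02 V

1.02 V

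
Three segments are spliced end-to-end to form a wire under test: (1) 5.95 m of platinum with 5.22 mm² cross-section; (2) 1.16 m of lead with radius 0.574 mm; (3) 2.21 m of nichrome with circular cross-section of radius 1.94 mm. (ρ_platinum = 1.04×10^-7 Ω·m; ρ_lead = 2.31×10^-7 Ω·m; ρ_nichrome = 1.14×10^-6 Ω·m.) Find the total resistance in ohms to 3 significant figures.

0.591 Ω

Seg 1: A = 5.22 mm² = 5.220e-06 m²
R_1 = (1.04×10^-7)(5.95)/(5.220e-06) = 0.1185 Ω
Seg 2: A = πr² = π(5.7400e-04 m)² = 1.035e-06 m²
R_2 = (2.31×10^-7)(1.16)/(1.035e-06) = 0.2589 Ω
Seg 3: A = πr² = π(1.9400e-03 m)² = 1.182e-05 m²
R_3 = (1.14×10^-6)(2.21)/(1.182e-05) = 0.2131 Ω
R_total = R_1 + R_2 + R_3 = 0.591 Ω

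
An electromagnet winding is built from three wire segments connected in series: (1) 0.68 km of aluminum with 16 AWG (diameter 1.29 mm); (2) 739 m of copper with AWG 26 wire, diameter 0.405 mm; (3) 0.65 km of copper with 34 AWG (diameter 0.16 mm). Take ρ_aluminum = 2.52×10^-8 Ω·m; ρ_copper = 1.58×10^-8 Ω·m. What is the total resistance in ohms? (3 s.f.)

Seg 1: A = π(1.29/2 mm)² = π(6.4500e-04 m)² = 1.307e-06 m²
R_1 = (2.52×10^-8)(680)/(1.307e-06) = 13.11 Ω
Seg 2: A = π(0.405/2 mm)² = π(2.0250e-04 m)² = 1.288e-07 m²
R_2 = (1.58×10^-8)(739)/(1.288e-07) = 90.64 Ω
Seg 3: A = π(0.16/2 mm)² = π(8.0000e-05 m)² = 2.011e-08 m²
R_3 = (1.58×10^-8)(650)/(2.011e-08) = 510.8 Ω
R_total = R_1 + R_2 + R_3 = 615 Ω

615 Ω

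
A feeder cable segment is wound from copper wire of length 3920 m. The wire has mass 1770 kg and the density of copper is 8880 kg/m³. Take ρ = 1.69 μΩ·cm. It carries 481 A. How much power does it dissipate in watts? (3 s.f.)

ρ = 1.69 μΩ·cm = 1.69×10^-8 Ω·m
A = m/(density·L) = 1770/(8880×3920) = 5.0848e-05 m²
R = ρL/A = (1.69×10^-8)(3920)/(5.0848e-05) = 1.303 Ω
P = I²R = (481)² × 1.303 = 3.01×10^5 W

3.01×10^5 W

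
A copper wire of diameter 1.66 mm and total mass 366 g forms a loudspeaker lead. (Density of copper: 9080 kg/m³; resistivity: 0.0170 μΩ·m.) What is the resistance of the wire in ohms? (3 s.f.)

0.146 Ω

ρ = 0.0170 μΩ·m = 1.70×10^-8 Ω·m
A = π(d/2)² = π(8.3000e-04 m)² = 2.1642e-06 m²
L = m/(density·A) = 0.366/(9080×2.1642e-06) = 18.62 m
R = ρL/A = (1.70×10^-8)(18.62)/(2.1642e-06) = 0.146 Ω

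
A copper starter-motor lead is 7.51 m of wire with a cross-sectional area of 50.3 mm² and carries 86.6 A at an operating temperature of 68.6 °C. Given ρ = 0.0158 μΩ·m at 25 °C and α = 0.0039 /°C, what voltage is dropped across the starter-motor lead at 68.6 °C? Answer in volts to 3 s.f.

ρ = 0.0158 μΩ·m = 1.58×10^-8 Ω·m
A = 50.3 mm² = 5.030e-05 m²
R₍25₎ = ρL/A = (1.58×10^-8)(7.51)/(5.030e-05) = 0.002359 Ω
R₍68.6₎ = R₍25₎(1 + αΔT) = 0.002359 × (1 + 0.0039×43.6) = 0.00276 Ω
V = IR = 86.6 × 0.00276 = 0.239 V

0.239 V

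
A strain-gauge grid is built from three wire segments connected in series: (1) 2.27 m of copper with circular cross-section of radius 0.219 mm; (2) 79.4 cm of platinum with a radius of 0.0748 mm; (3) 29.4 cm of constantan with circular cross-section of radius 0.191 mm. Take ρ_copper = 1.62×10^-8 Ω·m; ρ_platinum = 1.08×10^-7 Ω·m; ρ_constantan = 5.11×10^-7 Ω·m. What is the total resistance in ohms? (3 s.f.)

Seg 1: A = πr² = π(2.1900e-04 m)² = 1.507e-07 m²
R_1 = (1.62×10^-8)(2.27)/(1.507e-07) = 0.2441 Ω
Seg 2: A = πr² = π(7.4800e-05 m)² = 1.758e-08 m²
R_2 = (1.08×10^-7)(0.794)/(1.758e-08) = 4.879 Ω
Seg 3: A = πr² = π(1.9100e-04 m)² = 1.146e-07 m²
R_3 = (5.11×10^-7)(0.294)/(1.146e-07) = 1.311 Ω
R_total = R_1 + R_2 + R_3 = 6.43 Ω

6.43 Ω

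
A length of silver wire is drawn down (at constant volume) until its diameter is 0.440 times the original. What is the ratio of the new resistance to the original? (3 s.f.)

Volume constant ⇒ L' = L/r² with r = 0.44. R' = ρL'/A' = ρ(L/r²)/(πr²d₀²/4) = R/r⁴.
Factor = 26.7

26.7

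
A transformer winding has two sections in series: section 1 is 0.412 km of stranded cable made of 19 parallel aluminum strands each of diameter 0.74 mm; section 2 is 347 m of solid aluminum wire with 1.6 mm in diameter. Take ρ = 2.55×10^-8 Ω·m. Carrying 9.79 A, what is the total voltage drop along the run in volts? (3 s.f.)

55.7 V

Section 1: A_strand = π(3.7000e-04)² = 4.301e-07 m²; R₁ = ρL/(N·A_s) = (2.55×10^-8)(412)/(19×4.301e-07) = 1.286 Ω
Section 2: A = π(d/2)² = π(8.0000e-04 m)² = 2.011e-06 m²
R₂ = (2.55×10^-8)(347)/(2.011e-06) = 4.401 Ω
R = R₁ + R₂ = 5.687 Ω
V = IR = 9.79 × 5.687 = 55.7 V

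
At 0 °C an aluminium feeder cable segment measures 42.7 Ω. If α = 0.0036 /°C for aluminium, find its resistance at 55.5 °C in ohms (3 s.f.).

ΔT = 55.5 − 0 = 55.5 °C
R = R₀(1 + αΔT) = 42.7 × (1 + 0.0036×55.5) = 42.7 × 1.2 = 51.2 Ω

51.2 Ω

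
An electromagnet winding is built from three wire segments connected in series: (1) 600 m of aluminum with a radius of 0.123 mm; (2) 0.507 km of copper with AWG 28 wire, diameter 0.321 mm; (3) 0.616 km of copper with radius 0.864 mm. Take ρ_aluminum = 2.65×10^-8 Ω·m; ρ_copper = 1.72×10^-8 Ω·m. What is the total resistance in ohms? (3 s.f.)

Seg 1: A = πr² = π(1.2300e-04 m)² = 4.753e-08 m²
R_1 = (2.65×10^-8)(600)/(4.753e-08) = 334.5 Ω
Seg 2: A = π(0.321/2 mm)² = π(1.6050e-04 m)² = 8.093e-08 m²
R_2 = (1.72×10^-8)(507)/(8.093e-08) = 107.8 Ω
Seg 3: A = πr² = π(8.6400e-04 m)² = 2.345e-06 m²
R_3 = (1.72×10^-8)(616)/(2.345e-06) = 4.518 Ω
R_total = R_1 + R_2 + R_3 = 447 Ω

447 Ω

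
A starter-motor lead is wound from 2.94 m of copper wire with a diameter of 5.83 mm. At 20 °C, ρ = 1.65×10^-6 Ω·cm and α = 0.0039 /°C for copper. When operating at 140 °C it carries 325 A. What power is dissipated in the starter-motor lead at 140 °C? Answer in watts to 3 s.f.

282 W

ρ = 1.65×10^-6 Ω·cm = 1.65×10^-8 Ω·m
A = π(d/2)² = π(2.9150e-03 m)² = 2.669e-05 m²
R₍20₎ = ρL/A = (1.65×10^-8)(2.94)/(2.669e-05) = 0.001817 Ω
R₍140₎ = R₍20₎(1 + αΔT) = 0.001817 × (1 + 0.0039×120) = 0.002668 Ω
P = I²R = (325)² × 0.002668 = 282 W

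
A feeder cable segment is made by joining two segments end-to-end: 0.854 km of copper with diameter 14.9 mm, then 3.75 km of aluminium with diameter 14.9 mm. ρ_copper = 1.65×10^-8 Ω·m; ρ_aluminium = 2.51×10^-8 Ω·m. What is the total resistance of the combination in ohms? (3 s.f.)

Segment 1: A = π(d/2)² = π(7.4500e-03 m)² = 1.744e-04 m²
R₁ = ρL/A = (1.65×10^-8)(854)/(1.744e-04) = 0.08081 Ω
R₂ = (2.51×10^-8)(3750)/(1.744e-04) = 0.5398 Ω
R = R₁ + R₂ = 0.621 Ω

0.621 Ω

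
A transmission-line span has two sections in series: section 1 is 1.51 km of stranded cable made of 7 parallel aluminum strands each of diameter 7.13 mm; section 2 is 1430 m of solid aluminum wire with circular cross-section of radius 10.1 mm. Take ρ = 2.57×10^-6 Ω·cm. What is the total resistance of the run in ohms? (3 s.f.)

ρ = 2.57×10^-6 Ω·cm = 2.57×10^-8 Ω·m
Section 1: A_strand = π(3.5650e-03)² = 3.993e-05 m²; R₁ = ρL/(N·A_s) = (2.57×10^-8)(1510)/(7×3.993e-05) = 0.1388 Ω
Section 2: A = πr² = π(1.0100e-02 m)² = 3.205e-04 m²
R₂ = (2.57×10^-8)(1430)/(3.205e-04) = 0.1147 Ω
R = R₁ + R₂ = 0.254 Ω

0.254 Ω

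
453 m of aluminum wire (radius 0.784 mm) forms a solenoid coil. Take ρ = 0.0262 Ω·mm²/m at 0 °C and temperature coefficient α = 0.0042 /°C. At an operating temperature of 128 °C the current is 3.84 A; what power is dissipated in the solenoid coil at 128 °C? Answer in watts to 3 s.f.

ρ = 0.0262 Ω·mm²/m = 2.62×10^-8 Ω·m
A = πr² = π(7.8400e-04 m)² = 1.931e-06 m²
R₍0₎ = ρL/A = (2.62×10^-8)(453)/(1.931e-06) = 6.146 Ω
R₍128₎ = R₍0₎(1 + αΔT) = 6.146 × (1 + 0.0042×128) = 9.451 Ω
P = I²R = (3.84)² × 9.451 = 139 W

139 W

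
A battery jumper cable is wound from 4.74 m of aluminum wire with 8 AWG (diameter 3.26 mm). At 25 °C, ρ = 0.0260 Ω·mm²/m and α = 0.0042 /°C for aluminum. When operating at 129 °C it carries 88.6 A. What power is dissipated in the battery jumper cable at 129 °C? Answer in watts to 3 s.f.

167 W

ρ = 0.0260 Ω·mm²/m = 2.60×10^-8 Ω·m
A = π(3.26/2 mm)² = π(1.6300e-03 m)² = 8.347e-06 m²
R₍25₎ = ρL/A = (2.60×10^-8)(4.74)/(8.347e-06) = 0.01476 Ω
R₍129₎ = R₍25₎(1 + αΔT) = 0.01476 × (1 + 0.0042×104) = 0.02121 Ω
P = I²R = (88.6)² × 0.02121 = 167 W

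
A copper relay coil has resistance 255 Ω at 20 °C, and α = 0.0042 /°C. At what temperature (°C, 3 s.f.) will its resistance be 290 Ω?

R = R₀(1 + α(T − T₀)) ⇒ T = T₀ + (R/R₀ − 1)/α
T = 20 + (290/255 − 1)/0.0042 = 20 + (0.1373)/0.0042 = 52.7 °C

52.7 °C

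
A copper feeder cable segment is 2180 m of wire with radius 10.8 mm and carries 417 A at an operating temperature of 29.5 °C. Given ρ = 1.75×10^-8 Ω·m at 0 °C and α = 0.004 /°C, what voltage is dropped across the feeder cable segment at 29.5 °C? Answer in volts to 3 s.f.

A = πr² = π(1.0800e-02 m)² = 3.664e-04 m²
R₍0₎ = ρL/A = (1.75×10^-8)(2180)/(3.664e-04) = 0.1041 Ω
R₍29.5₎ = R₍0₎(1 + αΔT) = 0.1041 × (1 + 0.004×29.5) = 0.1164 Ω
V = IR = 417 × 0.1164 = 48.5 V

48.5 V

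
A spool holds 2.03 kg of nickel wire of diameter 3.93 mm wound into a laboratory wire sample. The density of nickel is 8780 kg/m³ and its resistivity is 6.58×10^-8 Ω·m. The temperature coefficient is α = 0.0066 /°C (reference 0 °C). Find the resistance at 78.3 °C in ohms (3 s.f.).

0.157 Ω

A = π(d/2)² = π(1.9650e-03 m)² = 1.2130e-05 m²
L = m/(density·A) = 2.03/(8780×1.2130e-05) = 19.06 m
R = ρL/A = (6.58×10^-8)(19.06)/(1.2130e-05) = 0.1034 Ω
R(78.3 °C) = 0.1034 × (1 + 0.0066×78.3) = 0.157 Ω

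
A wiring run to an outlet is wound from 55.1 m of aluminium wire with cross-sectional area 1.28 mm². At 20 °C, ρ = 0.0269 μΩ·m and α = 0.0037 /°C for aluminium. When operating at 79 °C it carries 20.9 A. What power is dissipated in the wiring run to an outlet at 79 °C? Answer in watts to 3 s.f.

616 W

ρ = 0.0269 μΩ·m = 2.69×10^-8 Ω·m
A = 1.28 mm² = 1.280e-06 m²
R₍20₎ = ρL/A = (2.69×10^-8)(55.1)/(1.280e-06) = 1.158 Ω
R₍79₎ = R₍20₎(1 + αΔT) = 1.158 × (1 + 0.0037×59) = 1.411 Ω
P = I²R = (20.9)² × 1.411 = 616 W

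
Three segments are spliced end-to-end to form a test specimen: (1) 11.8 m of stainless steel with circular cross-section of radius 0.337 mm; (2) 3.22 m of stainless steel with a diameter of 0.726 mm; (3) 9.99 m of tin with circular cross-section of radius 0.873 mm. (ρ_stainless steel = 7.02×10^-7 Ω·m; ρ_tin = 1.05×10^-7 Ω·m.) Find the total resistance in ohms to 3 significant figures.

29.1 Ω

Seg 1: A = πr² = π(3.3700e-04 m)² = 3.568e-07 m²
R_1 = (7.02×10^-7)(11.8)/(3.568e-07) = 23.22 Ω
Seg 2: A = π(d/2)² = π(3.6300e-04 m)² = 4.140e-07 m²
R_2 = (7.02×10^-7)(3.22)/(4.140e-07) = 5.46 Ω
Seg 3: A = πr² = π(8.7300e-04 m)² = 2.394e-06 m²
R_3 = (1.05×10^-7)(9.99)/(2.394e-06) = 0.4381 Ω
R_total = R_1 + R_2 + R_3 = 29.1 Ω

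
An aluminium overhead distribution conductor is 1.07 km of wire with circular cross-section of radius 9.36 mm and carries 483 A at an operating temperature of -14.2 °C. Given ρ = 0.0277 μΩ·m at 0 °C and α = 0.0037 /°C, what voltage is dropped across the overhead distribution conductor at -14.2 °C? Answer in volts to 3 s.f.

49.3 V

ρ = 0.0277 μΩ·m = 2.77×10^-8 Ω·m
A = πr² = π(9.3600e-03 m)² = 2.752e-04 m²
R₍0₎ = ρL/A = (2.77×10^-8)(1070)/(2.752e-04) = 0.1077 Ω
R₍-14.2₎ = R₍0₎(1 + αΔT) = 0.1077 × (1 + 0.0037×-14.2) = 0.102 Ω
V = IR = 483 × 0.102 = 49.3 V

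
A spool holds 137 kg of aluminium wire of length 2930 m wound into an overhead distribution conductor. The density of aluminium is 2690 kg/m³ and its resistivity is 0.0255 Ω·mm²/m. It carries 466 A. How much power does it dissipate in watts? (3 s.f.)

ρ = 0.0255 Ω·mm²/m = 2.55×10^-8 Ω·m
A = m/(density·L) = 137/(2690×2930) = 1.7382e-05 m²
R = ρL/A = (2.55×10^-8)(2930)/(1.7382e-05) = 4.298 Ω
P = I²R = (466)² × 4.298 = 9.33×10^5 W

9.33×10^5 W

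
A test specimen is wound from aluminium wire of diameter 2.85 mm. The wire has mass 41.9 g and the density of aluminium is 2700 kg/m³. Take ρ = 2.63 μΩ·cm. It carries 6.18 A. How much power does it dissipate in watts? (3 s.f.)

ρ = 2.63 μΩ·cm = 2.63×10^-8 Ω·m
A = π(d/2)² = π(1.4250e-03 m)² = 6.3794e-06 m²
L = m/(density·A) = 0.0419/(2700×6.3794e-06) = 2.433 m
R = ρL/A = (2.63×10^-8)(2.433)/(6.3794e-06) = 0.01003 Ω
P = I²R = (6.18)² × 0.01003 = 0.383 W

0.383 W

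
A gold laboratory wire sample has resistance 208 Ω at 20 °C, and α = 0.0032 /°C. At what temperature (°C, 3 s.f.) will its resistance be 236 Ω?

R = R₀(1 + α(T − T₀)) ⇒ T = T₀ + (R/R₀ − 1)/α
T = 20 + (236/208 − 1)/0.0032 = 20 + (0.1346)/0.0032 = 62.1 °C

62.1 °C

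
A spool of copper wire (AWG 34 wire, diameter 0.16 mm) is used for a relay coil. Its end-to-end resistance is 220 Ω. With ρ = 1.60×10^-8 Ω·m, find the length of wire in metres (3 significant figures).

276 m

A = π(0.16/2 mm)² = π(8.0000e-05 m)² = 2.011e-08 m²
L = RA/ρ = (220)(2.011e-08)/(1.60×10^-8) = 276 m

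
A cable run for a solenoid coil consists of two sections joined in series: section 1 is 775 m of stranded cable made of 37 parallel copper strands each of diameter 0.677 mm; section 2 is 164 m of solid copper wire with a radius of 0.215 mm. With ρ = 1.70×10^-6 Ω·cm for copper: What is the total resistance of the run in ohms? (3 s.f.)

ρ = 1.70×10^-6 Ω·cm = 1.70×10^-8 Ω·m
Section 1: A_strand = π(3.3850e-04)² = 3.600e-07 m²; R₁ = ρL/(N·A_s) = (1.70×10^-8)(775)/(37×3.600e-07) = 0.9892 Ω
Section 2: A = πr² = π(2.1500e-04 m)² = 1.452e-07 m²
R₂ = (1.70×10^-8)(164)/(1.452e-07) = 19.2 Ω
R = R₁ + R₂ = 20.2 Ω

20.2 Ω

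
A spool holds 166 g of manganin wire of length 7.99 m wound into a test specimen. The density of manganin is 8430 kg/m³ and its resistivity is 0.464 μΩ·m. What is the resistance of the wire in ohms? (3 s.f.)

1.50 Ω

ρ = 0.464 μΩ·m = 4.64×10^-7 Ω·m
A = m/(density·L) = 0.166/(8430×7.99) = 2.4645e-06 m²
R = ρL/A = (4.64×10^-7)(7.99)/(2.4645e-06) = 1.50 Ω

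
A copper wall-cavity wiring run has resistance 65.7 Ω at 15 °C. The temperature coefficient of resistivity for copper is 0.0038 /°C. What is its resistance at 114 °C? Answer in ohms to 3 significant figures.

90.4 Ω

ΔT = 114 − 15 = 99 °C
R = R₀(1 + αΔT) = 65.7 × (1 + 0.0038×99) = 65.7 × 1.376 = 90.4 Ω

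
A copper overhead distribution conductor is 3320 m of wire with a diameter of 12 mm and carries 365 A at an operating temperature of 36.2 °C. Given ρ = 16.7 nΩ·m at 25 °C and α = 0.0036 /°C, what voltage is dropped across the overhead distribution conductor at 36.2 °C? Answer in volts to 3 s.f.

186 V

ρ = 16.7 nΩ·m = 1.67×10^-8 Ω·m
A = π(d/2)² = π(6.0000e-03 m)² = 1.131e-04 m²
R₍25₎ = ρL/A = (1.67×10^-8)(3320)/(1.131e-04) = 0.4902 Ω
R₍36.2₎ = R₍25₎(1 + αΔT) = 0.4902 × (1 + 0.0036×11.2) = 0.51 Ω
V = IR = 365 × 0.51 = 186 V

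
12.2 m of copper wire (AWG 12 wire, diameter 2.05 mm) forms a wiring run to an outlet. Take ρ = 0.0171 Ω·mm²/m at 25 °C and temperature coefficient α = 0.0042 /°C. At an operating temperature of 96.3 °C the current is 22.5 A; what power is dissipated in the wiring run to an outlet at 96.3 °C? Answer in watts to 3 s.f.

41.6 W

ρ = 0.0171 Ω·mm²/m = 1.71×10^-8 Ω·m
A = π(2.05/2 mm)² = π(1.0250e-03 m)² = 3.301e-06 m²
R₍25₎ = ρL/A = (1.71×10^-8)(12.2)/(3.301e-06) = 0.06321 Ω
R₍96.3₎ = R₍25₎(1 + αΔT) = 0.06321 × (1 + 0.0042×71.3) = 0.08213 Ω
P = I²R = (22.5)² × 0.08213 = 41.6 W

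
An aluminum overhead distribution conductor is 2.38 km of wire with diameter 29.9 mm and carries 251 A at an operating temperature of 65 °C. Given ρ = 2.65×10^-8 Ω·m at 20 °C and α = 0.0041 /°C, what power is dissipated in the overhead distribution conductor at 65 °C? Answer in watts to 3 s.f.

6700 W

A = π(d/2)² = π(1.4950e-02 m)² = 7.022e-04 m²
R₍20₎ = ρL/A = (2.65×10^-8)(2380)/(7.022e-04) = 0.08982 Ω
R₍65₎ = R₍20₎(1 + αΔT) = 0.08982 × (1 + 0.0041×45) = 0.1064 Ω
P = I²R = (251)² × 0.1064 = 6700 W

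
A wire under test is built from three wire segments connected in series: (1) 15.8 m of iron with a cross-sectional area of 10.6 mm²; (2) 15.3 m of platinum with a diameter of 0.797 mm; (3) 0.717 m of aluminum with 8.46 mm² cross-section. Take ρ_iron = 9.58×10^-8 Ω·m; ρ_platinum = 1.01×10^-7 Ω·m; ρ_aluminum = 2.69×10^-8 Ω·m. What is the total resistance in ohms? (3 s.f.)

Seg 1: A = 10.6 mm² = 1.060e-05 m²
R_1 = (9.58×10^-8)(15.8)/(1.060e-05) = 0.1428 Ω
Seg 2: A = π(d/2)² = π(3.9850e-04 m)² = 4.989e-07 m²
R_2 = (1.01×10^-7)(15.3)/(4.989e-07) = 3.097 Ω
Seg 3: A = 8.46 mm² = 8.460e-06 m²
R_3 = (2.69×10^-8)(0.717)/(8.460e-06) = 0.00228 Ω
R_total = R_1 + R_2 + R_3 = 3.24 Ω

3.24 Ω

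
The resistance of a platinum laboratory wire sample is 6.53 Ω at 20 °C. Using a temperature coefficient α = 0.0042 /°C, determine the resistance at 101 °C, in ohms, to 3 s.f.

8.75 Ω

ΔT = 101 − 20 = 81 °C
R = R₀(1 + αΔT) = 6.53 × (1 + 0.0042×81) = 6.53 × 1.34 = 8.75 Ω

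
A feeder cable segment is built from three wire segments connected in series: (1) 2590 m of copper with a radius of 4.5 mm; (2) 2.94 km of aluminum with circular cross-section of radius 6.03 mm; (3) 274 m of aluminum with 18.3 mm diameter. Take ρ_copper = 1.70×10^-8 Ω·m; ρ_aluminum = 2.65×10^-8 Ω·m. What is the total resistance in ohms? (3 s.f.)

Seg 1: A = πr² = π(4.5000e-03 m)² = 6.362e-05 m²
R_1 = (1.70×10^-8)(2590)/(6.362e-05) = 0.6921 Ω
Seg 2: A = πr² = π(6.0300e-03 m)² = 1.142e-04 m²
R_2 = (2.65×10^-8)(2940)/(1.142e-04) = 0.682 Ω
Seg 3: A = π(d/2)² = π(9.1500e-03 m)² = 2.630e-04 m²
R_3 = (2.65×10^-8)(274)/(2.630e-04) = 0.02761 Ω
R_total = R_1 + R_2 + R_3 = 1.40 Ω

1.40 Ω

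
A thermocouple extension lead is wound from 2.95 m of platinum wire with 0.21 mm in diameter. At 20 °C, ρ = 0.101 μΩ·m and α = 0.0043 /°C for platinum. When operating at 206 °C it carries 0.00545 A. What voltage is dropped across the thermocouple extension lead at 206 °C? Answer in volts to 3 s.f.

ρ = 0.101 μΩ·m = 1.01×10^-7 Ω·m
A = π(d/2)² = π(1.0500e-04 m)² = 3.464e-08 m²
R₍20₎ = ρL/A = (1.01×10^-7)(2.95)/(3.464e-08) = 8.602 Ω
R₍206₎ = R₍20₎(1 + αΔT) = 8.602 × (1 + 0.0043×186) = 15.48 Ω
V = IR = 0.00545 × 15.48 = 0.0844 V

0.0844 V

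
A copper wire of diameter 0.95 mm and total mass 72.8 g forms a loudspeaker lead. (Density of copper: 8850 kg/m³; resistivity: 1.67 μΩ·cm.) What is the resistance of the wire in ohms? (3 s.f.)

ρ = 1.67 μΩ·cm = 1.67×10^-8 Ω·m
A = π(d/2)² = π(4.7500e-04 m)² = 7.0882e-07 m²
L = m/(density·A) = 0.0728/(8850×7.0882e-07) = 11.61 m
R = ρL/A = (1.67×10^-8)(11.61)/(7.0882e-07) = 0.273 Ω

0.273 Ω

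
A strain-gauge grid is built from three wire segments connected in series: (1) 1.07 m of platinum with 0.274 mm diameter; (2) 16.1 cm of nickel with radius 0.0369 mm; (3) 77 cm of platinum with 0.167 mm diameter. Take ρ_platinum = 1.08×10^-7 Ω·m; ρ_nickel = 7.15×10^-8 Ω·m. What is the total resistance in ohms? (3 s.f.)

8.45 Ω

Seg 1: A = π(d/2)² = π(1.3700e-04 m)² = 5.896e-08 m²
R_1 = (1.08×10^-7)(1.07)/(5.896e-08) = 1.96 Ω
Seg 2: A = πr² = π(3.6900e-05 m)² = 4.278e-09 m²
R_2 = (7.15×10^-8)(0.161)/(4.278e-09) = 2.691 Ω
Seg 3: A = π(d/2)² = π(8.3500e-05 m)² = 2.190e-08 m²
R_3 = (1.08×10^-7)(0.77)/(2.190e-08) = 3.797 Ω
R_total = R_1 + R_2 + R_3 = 8.45 Ω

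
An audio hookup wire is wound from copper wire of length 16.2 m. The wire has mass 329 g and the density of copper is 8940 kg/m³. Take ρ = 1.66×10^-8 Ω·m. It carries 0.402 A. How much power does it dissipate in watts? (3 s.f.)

A = m/(density·L) = 0.329/(8940×16.2) = 2.2717e-06 m²
R = ρL/A = (1.66×10^-8)(16.2)/(2.2717e-06) = 0.1184 Ω
P = I²R = (0.402)² × 0.1184 = 0.0191 W

0.0191 W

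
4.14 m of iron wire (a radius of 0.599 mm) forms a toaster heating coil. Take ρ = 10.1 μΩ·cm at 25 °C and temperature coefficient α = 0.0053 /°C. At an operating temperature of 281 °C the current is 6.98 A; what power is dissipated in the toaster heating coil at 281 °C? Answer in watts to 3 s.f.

ρ = 10.1 μΩ·cm = 1.01×10^-7 Ω·m
A = πr² = π(5.9900e-04 m)² = 1.127e-06 m²
R₍25₎ = ρL/A = (1.01×10^-7)(4.14)/(1.127e-06) = 0.371 Ω
R₍281₎ = R₍25₎(1 + αΔT) = 0.371 × (1 + 0.0053×256) = 0.8743 Ω
P = I²R = (6.98)² × 0.8743 = 42.6 W

42.6 W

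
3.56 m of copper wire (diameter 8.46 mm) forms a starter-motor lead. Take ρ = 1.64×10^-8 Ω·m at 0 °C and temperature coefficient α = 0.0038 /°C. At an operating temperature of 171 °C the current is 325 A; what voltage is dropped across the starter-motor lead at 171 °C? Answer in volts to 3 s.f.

0.557 V

A = π(d/2)² = π(4.2300e-03 m)² = 5.621e-05 m²
R₍0₎ = ρL/A = (1.64×10^-8)(3.56)/(5.621e-05) = 0.001039 Ω
R₍171₎ = R₍0₎(1 + αΔT) = 0.001039 × (1 + 0.0038×171) = 0.001714 Ω
V = IR = 325 × 0.001714 = 0.557 V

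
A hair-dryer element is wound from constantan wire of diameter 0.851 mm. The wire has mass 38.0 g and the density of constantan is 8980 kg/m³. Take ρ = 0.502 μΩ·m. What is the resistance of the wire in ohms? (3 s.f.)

ρ = 0.502 μΩ·m = 5.02×10^-7 Ω·m
A = π(d/2)² = π(4.2550e-04 m)² = 5.6879e-07 m²
L = m/(density·A) = 0.038/(8980×5.6879e-07) = 7.44 m
R = ρL/A = (5.02×10^-7)(7.44)/(5.6879e-07) = 6.57 Ω

6.57 Ω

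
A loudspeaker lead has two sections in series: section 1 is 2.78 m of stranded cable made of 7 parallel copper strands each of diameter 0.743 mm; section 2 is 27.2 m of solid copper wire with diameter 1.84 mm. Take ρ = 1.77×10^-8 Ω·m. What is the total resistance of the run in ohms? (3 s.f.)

Section 1: A_strand = π(3.7150e-04)² = 4.336e-07 m²; R₁ = ρL/(N·A_s) = (1.77×10^-8)(2.78)/(7×4.336e-07) = 0.01621 Ω
Section 2: A = π(d/2)² = π(9.2000e-04 m)² = 2.659e-06 m²
R₂ = (1.77×10^-8)(27.2)/(2.659e-06) = 0.1811 Ω
R = R₁ + R₂ = 0.197 Ω

0.197 Ω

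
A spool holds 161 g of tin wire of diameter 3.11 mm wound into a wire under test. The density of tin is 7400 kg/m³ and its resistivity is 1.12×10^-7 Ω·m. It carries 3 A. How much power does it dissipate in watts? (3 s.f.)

0.380 W

A = π(d/2)² = π(1.5550e-03 m)² = 7.5964e-06 m²
L = m/(density·A) = 0.161/(7400×7.5964e-06) = 2.864 m
R = ρL/A = (1.12×10^-7)(2.864)/(7.5964e-06) = 0.04223 Ω
P = I²R = (3)² × 0.04223 = 0.380 W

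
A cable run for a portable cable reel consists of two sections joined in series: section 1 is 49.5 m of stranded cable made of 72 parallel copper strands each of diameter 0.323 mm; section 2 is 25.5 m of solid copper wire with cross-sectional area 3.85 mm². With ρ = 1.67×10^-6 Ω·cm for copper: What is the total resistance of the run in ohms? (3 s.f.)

0.251 Ω

ρ = 1.67×10^-6 Ω·cm = 1.67×10^-8 Ω·m
Section 1: A_strand = π(1.6150e-04)² = 8.194e-08 m²; R₁ = ρL/(N·A_s) = (1.67×10^-8)(49.5)/(72×8.194e-08) = 0.1401 Ω
Section 2: A = 3.85 mm² = 3.850e-06 m²
R₂ = (1.67×10^-8)(25.5)/(3.850e-06) = 0.1106 Ω
R = R₁ + R₂ = 0.251 Ω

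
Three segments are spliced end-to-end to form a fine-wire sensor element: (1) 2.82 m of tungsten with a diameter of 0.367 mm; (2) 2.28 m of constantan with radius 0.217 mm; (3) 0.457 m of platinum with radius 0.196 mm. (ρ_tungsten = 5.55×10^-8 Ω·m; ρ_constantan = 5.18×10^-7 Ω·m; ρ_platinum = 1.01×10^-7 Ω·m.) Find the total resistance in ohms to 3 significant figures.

Seg 1: A = π(d/2)² = π(1.8350e-04 m)² = 1.058e-07 m²
R_1 = (5.55×10^-8)(2.82)/(1.058e-07) = 1.48 Ω
Seg 2: A = πr² = π(2.1700e-04 m)² = 1.479e-07 m²
R_2 = (5.18×10^-7)(2.28)/(1.479e-07) = 7.984 Ω
Seg 3: A = πr² = π(1.9600e-04 m)² = 1.207e-07 m²
R_3 = (1.01×10^-7)(0.457)/(1.207e-07) = 0.3825 Ω
R_total = R_1 + R_2 + R_3 = 9.85 Ω

9.85 Ω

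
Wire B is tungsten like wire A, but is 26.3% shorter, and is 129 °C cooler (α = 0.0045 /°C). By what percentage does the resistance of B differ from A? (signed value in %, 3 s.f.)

R ∝ ρL/d² with ρ ∝ (1+αΔT), so R_B/R_A = (1 − 26.3/100) × (1 − 0.0045×129)
= 0.737 × 0.4195 = 0.3092
(R_B − R_A)/R_A = 0.3092 − 1 = -69.1%

-69.1%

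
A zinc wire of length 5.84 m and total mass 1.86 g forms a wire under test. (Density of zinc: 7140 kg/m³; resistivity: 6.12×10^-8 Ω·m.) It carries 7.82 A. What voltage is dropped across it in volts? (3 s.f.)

62.7 V

A = m/(density·L) = 0.00186/(7140×5.84) = 4.4607e-08 m²
R = ρL/A = (6.12×10^-8)(5.84)/(4.4607e-08) = 8.012 Ω
V = IR = 7.82 × 8.012 = 62.7 V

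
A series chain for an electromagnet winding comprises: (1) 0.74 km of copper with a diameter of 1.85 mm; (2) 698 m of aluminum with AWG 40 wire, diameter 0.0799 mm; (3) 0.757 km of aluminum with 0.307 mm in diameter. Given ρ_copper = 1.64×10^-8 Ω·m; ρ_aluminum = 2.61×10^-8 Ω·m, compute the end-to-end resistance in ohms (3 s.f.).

3900 Ω

Seg 1: A = π(d/2)² = π(9.2500e-04 m)² = 2.688e-06 m²
R_1 = (1.64×10^-8)(740)/(2.688e-06) = 4.515 Ω
Seg 2: A = π(0.0799/2 mm)² = π(3.9950e-05 m)² = 5.014e-09 m²
R_2 = (2.61×10^-8)(698)/(5.014e-09) = 3633 Ω
Seg 3: A = π(d/2)² = π(1.5350e-04 m)² = 7.402e-08 m²
R_3 = (2.61×10^-8)(757)/(7.402e-08) = 266.9 Ω
R_total = R_1 + R_2 + R_3 = 3900 Ω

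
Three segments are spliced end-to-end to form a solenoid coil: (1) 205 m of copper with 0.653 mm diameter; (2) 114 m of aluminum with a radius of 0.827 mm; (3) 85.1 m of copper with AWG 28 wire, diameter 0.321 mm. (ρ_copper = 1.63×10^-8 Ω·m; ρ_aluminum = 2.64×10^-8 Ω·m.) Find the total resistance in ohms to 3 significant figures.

Seg 1: A = π(d/2)² = π(3.2650e-04 m)² = 3.349e-07 m²
R_1 = (1.63×10^-8)(205)/(3.349e-07) = 9.978 Ω
Seg 2: A = πr² = π(8.2700e-04 m)² = 2.149e-06 m²
R_2 = (2.64×10^-8)(114)/(2.149e-06) = 1.401 Ω
Seg 3: A = π(0.321/2 mm)² = π(1.6050e-04 m)² = 8.093e-08 m²
R_3 = (1.63×10^-8)(85.1)/(8.093e-08) = 17.14 Ω
R_total = R_1 + R_2 + R_3 = 28.5 Ω

28.5 Ω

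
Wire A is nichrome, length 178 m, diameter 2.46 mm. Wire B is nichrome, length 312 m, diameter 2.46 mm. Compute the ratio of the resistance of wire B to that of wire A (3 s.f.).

1.75

R ∝ ρL/d², so R_B/R_A = (L_B/L_A)
= (312/178) = 1.75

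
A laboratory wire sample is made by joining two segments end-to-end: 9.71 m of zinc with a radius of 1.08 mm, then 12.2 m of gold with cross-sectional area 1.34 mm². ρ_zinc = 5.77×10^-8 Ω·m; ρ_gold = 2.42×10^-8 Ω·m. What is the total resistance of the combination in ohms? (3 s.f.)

0.373 Ω

Segment 1: A = πr² = π(1.0800e-03 m)² = 3.664e-06 m²
R₁ = ρL/A = (5.77×10^-8)(9.71)/(3.664e-06) = 0.1529 Ω
Segment 2: A = 1.34 mm² = 1.340e-06 m²
R₂ = (2.42×10^-8)(12.2)/(1.340e-06) = 0.2203 Ω
R = R₁ + R₂ = 0.373 Ω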